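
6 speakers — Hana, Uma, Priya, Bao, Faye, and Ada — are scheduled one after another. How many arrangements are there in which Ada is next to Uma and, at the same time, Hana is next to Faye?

96

Treat {Ada,Uma} as one block (2 orders) and {Hana,Faye} as another (2 orders).
That leaves 4 units to arrange: 2 × 2 × 4! = 4 × 24 = 96.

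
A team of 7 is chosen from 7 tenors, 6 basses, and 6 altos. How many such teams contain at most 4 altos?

Split by how many altos are chosen (0 through 4).
Sum: C(6,0)·C(13,7) + C(6,1)·C(13,6) + C(6,2)·C(13,5) + C(6,3)·C(13,4) + C(6,4)·C(13,3) = 1716 + 10296 + 19305 + 14300 + 4290 = 49907.

49907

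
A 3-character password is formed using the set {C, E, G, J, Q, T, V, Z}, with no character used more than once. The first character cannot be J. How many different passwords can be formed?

294

The first character has 8−1 = 7 choices (anything except J).
The remaining 2 characters are filled from the other 7 symbols without repetition: 7 × 6 = 42.
Total: 7 × 42 = 294.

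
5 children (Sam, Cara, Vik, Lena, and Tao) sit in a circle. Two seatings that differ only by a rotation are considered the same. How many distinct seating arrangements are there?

Fix one person's seat to break rotational symmetry; the remaining 4 people can be arranged in (4)! = 24 ways.

24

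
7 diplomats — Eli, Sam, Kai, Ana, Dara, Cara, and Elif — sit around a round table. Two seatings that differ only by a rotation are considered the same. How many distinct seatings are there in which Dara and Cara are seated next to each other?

240

Treat {Dara, Cara} as one unit (2 internal orders) and seat the resulting 6 units around the table: (5)! circular arrangements.
So 2 × (5)! = 2 × 120 = 240.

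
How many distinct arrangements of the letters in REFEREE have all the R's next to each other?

30

Treat the 2 copies of R as a single block. The multiset to arrange is then {RR, E, E, E, E, F}, 6 items in all.
That gives (6)!/(4!) = 30 arrangements.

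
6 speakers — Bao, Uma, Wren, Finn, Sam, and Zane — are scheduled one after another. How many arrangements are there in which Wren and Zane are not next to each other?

480

Of the 6! = 720 arrangements, those with Wren and Zane adjacent number 2 × 5! = 240 (treat the pair as a block with 2 internal orders).
Complementary counting: 720 − 240 = 480.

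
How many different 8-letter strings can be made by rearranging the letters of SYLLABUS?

SYLLABUS has 8 letters with L appearing twice and S appearing twice.
So there are 8! / (2!·2!) = 10080 distinguishable arrangements.

10080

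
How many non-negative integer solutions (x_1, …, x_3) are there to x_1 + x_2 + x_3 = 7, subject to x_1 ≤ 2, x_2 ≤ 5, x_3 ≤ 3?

Without the upper bounds there are C(9,2) = 36 ways to split 7 among 3 variables.
Subtract solutions that violate a single cap (substitute x_i' = x_i − (cap_i+1)): x_1 ≥ 3 gives C(6,2) = 15; x_2 ≥ 6 gives C(3,2) = 3; x_3 ≥ 4 gives C(5,2) = 10. Together 28.
Add back pairs where two caps are both exceeded: 0 + 1 + 0 = 1.
By inclusion–exclusion the count is 36 − 28 + 1 = 9.

9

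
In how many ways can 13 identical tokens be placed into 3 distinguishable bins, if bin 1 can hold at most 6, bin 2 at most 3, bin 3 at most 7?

10

Ignoring the caps, the number of non-negative solutions to x_1+…+x_3 = 13 is C(15,2) = 105.
Subtract solutions that violate a single cap (substitute x_i' = x_i − (cap_i+1)): x_1 ≥ 7 gives C(8,2) = 28; x_2 ≥ 4 gives C(11,2) = 55; x_3 ≥ 8 gives C(7,2) = 21. Together 104.
Add back pairs where two caps are both exceeded: 6 + 0 + 3 = 9.
By inclusion–exclusion the count is 105 − 104 + 9 = 10.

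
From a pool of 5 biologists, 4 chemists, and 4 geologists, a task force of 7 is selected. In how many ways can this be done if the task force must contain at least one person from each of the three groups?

Unrestricted: C(13,7) = 1716 ways to pick any 7 of the 13.
Selections missing a whole group: no biologists → C(8,7) = 8; no chemists → C(9,7) = 36; no geologists → C(9,7) = 36.
Add back selections omitting two groups (i.e. drawn from a single group): C(5,7) + C(4,7) + C(4,7) = 0.
By inclusion–exclusion: 1716 − 80 + 0 = 1636.

1636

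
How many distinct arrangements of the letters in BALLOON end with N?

Fix N in the last position and arrange the remaining 6 letters.
Those 6 letters have L appearing twice and O appearing twice, giving (6)!/(2!·2!) = 180.

180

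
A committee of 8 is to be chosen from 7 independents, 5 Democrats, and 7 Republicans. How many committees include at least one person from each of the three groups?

71589

With no constraint there are C(19,8) = 75582 possible selections.
Selections missing a whole group: no independents → C(12,8) = 495; no Democrats → C(14,8) = 3003; no Republicans → C(12,8) = 495.
Add back selections omitting two groups (i.e. drawn from a single group): C(7,8) + C(5,8) + C(7,8) = 0.
By inclusion–exclusion: 75582 − 3993 + 0 = 71589.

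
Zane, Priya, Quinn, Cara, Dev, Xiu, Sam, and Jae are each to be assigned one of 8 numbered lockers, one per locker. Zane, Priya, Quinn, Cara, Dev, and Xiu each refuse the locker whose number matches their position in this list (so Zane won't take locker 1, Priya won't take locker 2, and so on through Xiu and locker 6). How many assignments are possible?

18806

Let Aᵢ (for 1 ≤ i ≤ 6) be the placements that put person i in their forbidden locker. Any j of these fix j positions, leaving (8−j)! ways to fill the rest, and there are C(6,j) ways to pick which j.
By inclusion–exclusion, the number of valid placements is Σ_{j=0}^{6} (−1)^j C(6,j)·(8−j)!.
Computing: 40320 − 30240 + 10800 − 2400 + 360 − 36 + 2 = 18806.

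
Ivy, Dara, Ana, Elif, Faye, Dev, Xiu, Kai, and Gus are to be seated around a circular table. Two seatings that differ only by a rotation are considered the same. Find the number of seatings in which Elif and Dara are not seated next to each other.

30240

All circular seatings of 9 people number (8)! = 40320.
Those with Elif next to Dara: fuse the pair into one unit and seat 8 units around a circle — 2·(7)! = 10080.
Subtracting, 40320 − 10080 = 30240.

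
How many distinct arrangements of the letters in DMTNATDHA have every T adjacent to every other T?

10080

Treat the 2 copies of T as a single block. The multiset to arrange is then {TT, A, A, D, D, H, M, N}, 8 items in all.
That gives (8)!/(2!·2!) = 10080 arrangements.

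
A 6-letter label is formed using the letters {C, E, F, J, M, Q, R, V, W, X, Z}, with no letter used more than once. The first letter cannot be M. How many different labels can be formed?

302400

The first letter has 11−1 = 10 choices (anything except M).
The remaining 5 letters are filled from the other 10 symbols without repetition: 10 × 9 × 8 × 7 × 6 = 30240.
Total: 10 × 30240 = 302400.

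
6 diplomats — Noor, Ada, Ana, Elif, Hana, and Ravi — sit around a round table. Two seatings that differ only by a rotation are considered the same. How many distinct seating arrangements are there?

120

Around a circle, 6 distinct people have 6!/6 = (5)! = 120 rotationally distinct seatings.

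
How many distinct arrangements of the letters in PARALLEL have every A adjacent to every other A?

840

Treat the 2 copies of A as a single block. The multiset to arrange is then {AA, E, L, L, L, P, R}, 7 items in all.
That gives (7)!/(3!) = 840 arrangements.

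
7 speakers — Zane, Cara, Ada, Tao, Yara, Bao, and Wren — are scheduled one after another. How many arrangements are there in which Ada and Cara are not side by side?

3600

Of the 7! = 5040 arrangements, those with Ada and Cara adjacent number 2 × 6! = 1440 (treat the pair as a block with 2 internal orders).
So 5040 − 1440 = 3600 arrangements keep them apart.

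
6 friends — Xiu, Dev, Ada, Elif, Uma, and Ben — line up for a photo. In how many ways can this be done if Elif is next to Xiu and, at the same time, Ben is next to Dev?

96

Treat {Elif,Xiu} as one block (2 orders) and {Ben,Dev} as another (2 orders).
That leaves 4 units to arrange: 2 × 2 × 4! = 4 × 24 = 96.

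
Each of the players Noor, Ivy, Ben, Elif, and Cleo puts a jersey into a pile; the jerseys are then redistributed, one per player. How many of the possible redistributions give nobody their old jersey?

44

Count assignments avoiding every fixed point. For any j of the 5 players fixed to their old jersey, the other 5−j can be arranged in (5−j)! ways.
By inclusion–exclusion this is Σ_{j=0}^{5} (−1)^j C(5,j)·(5−j)!.
Computing: 120 − 120 + 60 − 20 + 5 − 1 = 44.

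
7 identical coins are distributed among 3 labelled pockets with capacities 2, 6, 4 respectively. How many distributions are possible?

14

Without the upper bounds there are C(9,2) = 36 ways to split 7 among 3 pockets.
Subtract solutions that violate a single cap (substitute x_i' = x_i − (cap_i+1)): x_1 ≥ 3 gives C(6,2) = 15; x_2 ≥ 7 gives C(2,2) = 1; x_3 ≥ 5 gives C(4,2) = 6. Together 22.
No two caps can be exceeded simultaneously, so the pair terms are all 0.
By inclusion–exclusion the count is 36 − 22 + 0 = 14.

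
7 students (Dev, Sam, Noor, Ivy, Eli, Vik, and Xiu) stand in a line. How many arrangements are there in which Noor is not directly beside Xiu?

There are 7! = 5040 arrangements in all. If Noor and Xiu are adjacent, merging them into one block gives 2·(6)! = 1440 arrangements.
So 5040 − 1440 = 3600 arrangements keep them apart.

3600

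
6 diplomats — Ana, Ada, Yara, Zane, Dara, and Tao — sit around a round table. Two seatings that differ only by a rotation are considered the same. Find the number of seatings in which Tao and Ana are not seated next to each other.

Without the restriction there are (5)! = 120 seatings.
Seatings with Tao beside Ana: treat them as a block with 2 internal orders, giving 2 × (4)! = 48.
Subtracting, 120 − 48 = 72.

72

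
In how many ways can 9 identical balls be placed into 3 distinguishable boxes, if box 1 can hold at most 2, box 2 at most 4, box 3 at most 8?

14

By stars and bars, unrestricted non-negative solutions to x_1+…+x_3 = 9 number C(9+2,2) = 55.
Subtract solutions that violate a single cap (substitute x_i' = x_i − (cap_i+1)): x_1 ≥ 3 gives C(8,2) = 28; x_2 ≥ 5 gives C(6,2) = 15; x_3 ≥ 9 gives C(2,2) = 1. Together 44.
Add back pairs where two caps are both exceeded: 3 + 0 + 0 = 3.
By inclusion–exclusion the count is 55 − 44 + 3 = 14.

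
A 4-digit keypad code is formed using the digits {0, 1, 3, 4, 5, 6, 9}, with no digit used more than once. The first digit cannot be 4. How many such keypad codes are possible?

The first digit has 7−1 = 6 choices (anything except 4).
The remaining 3 digits are filled from the other 6 symbols without repetition: 6 × 5 × 4 = 120.
Total: 6 × 120 = 720.

720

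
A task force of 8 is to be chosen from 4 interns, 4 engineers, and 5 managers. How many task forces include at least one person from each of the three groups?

1268

Unrestricted: C(13,8) = 1287 ways to pick any 8 of the 13.
Subtract selections that omit an entire group: no interns → C(9,8) = 9; no engineers → C(9,8) = 9; no managers → C(8,8) = 1.
Add back selections omitting two groups (i.e. drawn from a single group): C(4,8) + C(4,8) + C(5,8) = 0.
By inclusion–exclusion: 1287 − 19 + 0 = 1268.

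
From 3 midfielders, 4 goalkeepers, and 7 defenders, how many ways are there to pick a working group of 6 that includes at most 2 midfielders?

2838

Split by how many midfielders are chosen (0 through 2).
Sum: C(3,0)·C(11,6) + C(3,1)·C(11,5) + C(3,2)·C(11,4) = 462 + 1386 + 990 = 2838.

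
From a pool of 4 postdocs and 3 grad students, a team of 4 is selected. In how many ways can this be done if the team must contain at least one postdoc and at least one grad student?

34

Unrestricted: C(7,4) = 35 ways to pick any 4 of the 7.
Selections missing a whole group: no postdocs → C(3,4) = 0; no grad students → C(4,4) = 1.
Both groups omitted at once is impossible, so 35 − 1 = 34.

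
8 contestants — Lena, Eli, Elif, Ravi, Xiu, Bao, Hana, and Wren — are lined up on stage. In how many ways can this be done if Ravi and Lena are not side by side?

30240

Of the 8! = 40320 arrangements, those with Ravi and Lena adjacent number 2 × 7! = 10080 (treat the pair as a block with 2 internal orders).
Complementary counting: 40320 − 10080 = 30240.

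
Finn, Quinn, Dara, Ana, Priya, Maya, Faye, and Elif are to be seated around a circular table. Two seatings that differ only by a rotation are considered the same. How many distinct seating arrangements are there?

5040

Seat Finn anywhere (absorbing the rotational symmetry), then permute the other 7: (7)! = 5040.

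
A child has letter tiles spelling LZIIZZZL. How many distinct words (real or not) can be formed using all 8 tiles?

LZIIZZZL has 8 letters with I appearing twice, L appearing twice, and Z appearing 4 times.
Dividing 8! = 40320 by 4!·2!·2! = 96 for the repeated letters gives 420.

420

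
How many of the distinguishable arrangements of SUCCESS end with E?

60

Fix E in the last position and arrange the remaining 6 letters.
Those 6 letters have C appearing twice and S appearing 3 times, giving (6)!/(3!·2!) = 60.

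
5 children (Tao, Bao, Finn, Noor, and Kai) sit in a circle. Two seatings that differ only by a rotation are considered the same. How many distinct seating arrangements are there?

Fix one person's seat to break rotational symmetry; the remaining 4 people can be arranged in (4)! = 24 ways.

24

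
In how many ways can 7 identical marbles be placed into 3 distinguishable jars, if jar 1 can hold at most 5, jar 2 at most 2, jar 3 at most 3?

Without the upper bounds there are C(9,2) = 36 ways to split 7 among 3 jars.
Subtract solutions that violate a single cap (substitute x_i' = x_i − (cap_i+1)): x_1 ≥ 6 gives C(3,2) = 3; x_2 ≥ 3 gives C(6,2) = 15; x_3 ≥ 4 gives C(5,2) = 10. Together 28.
Add back pairs where two caps are both exceeded: 0 + 0 + 1 = 1.
By inclusion–exclusion the count is 36 − 28 + 1 = 9.

9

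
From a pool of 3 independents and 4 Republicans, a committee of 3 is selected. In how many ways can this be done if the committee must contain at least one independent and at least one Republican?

With no constraint there are C(7,3) = 35 possible selections.
Selections missing a whole group: no independents → C(4,3) = 4; no Republicans → C(3,3) = 1.
Both groups omitted at once is impossible, so 35 − 5 = 30.

30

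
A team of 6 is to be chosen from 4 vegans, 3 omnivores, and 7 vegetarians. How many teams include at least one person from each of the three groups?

Unrestricted: C(14,6) = 3003 ways to pick any 6 of the 14.
Subtract selections that omit an entire group: no vegans → C(10,6) = 210; no omnivores → C(11,6) = 462; no vegetarians → C(7,6) = 7.
Add back selections omitting two groups (i.e. drawn from a single group): C(4,6) + C(3,6) + C(7,6) = 7.
By inclusion–exclusion: 3003 − 679 + 7 = 2331.

2331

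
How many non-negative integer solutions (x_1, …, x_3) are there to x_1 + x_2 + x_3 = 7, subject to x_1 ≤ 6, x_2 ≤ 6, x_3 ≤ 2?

Without the upper bounds there are C(9,2) = 36 ways to split 7 among 3 variables.
Subtract solutions that violate a single cap (substitute x_i' = x_i − (cap_i+1)): x_1 ≥ 7 gives C(2,2) = 1; x_2 ≥ 7 gives C(2,2) = 1; x_3 ≥ 3 gives C(6,2) = 15. Together 17.
No two caps can be exceeded simultaneously, so the pair terms are all 0.
By inclusion–exclusion the count is 36 − 17 + 0 = 19.

19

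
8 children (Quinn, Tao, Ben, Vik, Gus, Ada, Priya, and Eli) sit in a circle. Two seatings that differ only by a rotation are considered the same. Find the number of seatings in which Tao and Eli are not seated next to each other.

3600

Without the restriction there are (7)! = 5040 seatings.
Seatings with Tao beside Eli: treat them as a block with 2 internal orders, giving 2 × (6)! = 1440.
Subtracting, 5040 − 1440 = 3600.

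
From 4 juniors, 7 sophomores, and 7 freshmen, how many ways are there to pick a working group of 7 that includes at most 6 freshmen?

Split by how many freshmen are chosen (0 through 6).
Sum: C(7,0)·C(11,7) + C(7,1)·C(11,6) + C(7,2)·C(11,5) + C(7,3)·C(11,4) + C(7,4)·C(11,3) + C(7,5)·C(11,2) + C(7,6)·C(11,1) = 330 + 3234 + 9702 + 11550 + 5775 + 1155 + 77 = 31823.

31823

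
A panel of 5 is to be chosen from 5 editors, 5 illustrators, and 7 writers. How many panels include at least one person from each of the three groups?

Total 5-person selections from all 17: C(17,5) = 6188.
Selections missing a whole group: no editors → C(12,5) = 792; no illustrators → C(12,5) = 792; no writers → C(10,5) = 252.
Add back selections omitting two groups (i.e. drawn from a single group): C(5,5) + C(5,5) + C(7,5) = 23.
By inclusion–exclusion: 6188 − 1836 + 23 = 4375.

4375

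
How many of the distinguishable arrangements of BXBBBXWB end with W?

With the last slot taken by W, it remains to arrange the other 7 letters (BXBBBXB).
Those 7 letters have B appearing 5 times and X appearing twice, giving (7)!/(5!·2!) = 21.

21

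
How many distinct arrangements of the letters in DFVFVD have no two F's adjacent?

There are 6!/(2!·2!·2!) = 90 arrangements of DFVFVD in total.
Arrangements with the F's together: treat FF as one letter, giving (5)!/(2!·2!) = 30.
Subtracting, 90 − 30 = 60 arrangements keep the F's apart.

60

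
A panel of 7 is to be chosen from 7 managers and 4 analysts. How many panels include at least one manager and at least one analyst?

Unrestricted: C(11,7) = 330 ways to pick any 7 of the 11.
Subtract selections that omit an entire group: no managers → C(4,7) = 0; no analysts → C(7,7) = 1.
Both groups omitted at once is impossible, so 330 − 1 = 329.

329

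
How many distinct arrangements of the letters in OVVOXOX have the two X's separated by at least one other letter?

Total arrangements of OVVOXOX: 7!/(3!·2!·2!) = 210.
Arrangements with the X's together: treat XX as one letter, giving (6)!/(3!·2!) = 60.
Hence 210 − 60 = 150.

150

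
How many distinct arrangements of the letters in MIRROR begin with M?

20

Fix M in the first position and arrange the remaining 5 letters.
Those 5 letters have R appearing 3 times, giving (5)!/(3!) = 20.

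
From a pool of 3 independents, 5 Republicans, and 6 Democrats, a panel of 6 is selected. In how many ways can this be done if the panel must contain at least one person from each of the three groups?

With no constraint there are C(14,6) = 3003 possible selections.
Selections missing a whole group: no independents → C(11,6) = 462; no Republicans → C(9,6) = 84; no Democrats → C(8,6) = 28.
Add back selections omitting two groups (i.e. drawn from a single group): C(3,6) + C(5,6) + C(6,6) = 1.
By inclusion–exclusion: 3003 − 574 + 1 = 2430.

2430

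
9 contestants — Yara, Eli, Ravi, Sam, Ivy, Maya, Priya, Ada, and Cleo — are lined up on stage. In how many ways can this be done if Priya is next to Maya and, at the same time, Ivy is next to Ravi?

20160

Treat {Priya,Maya} as one block (2 orders) and {Ivy,Ravi} as another (2 orders).
That leaves 7 units to arrange: 2 × 2 × 7! = 4 × 5040 = 20160.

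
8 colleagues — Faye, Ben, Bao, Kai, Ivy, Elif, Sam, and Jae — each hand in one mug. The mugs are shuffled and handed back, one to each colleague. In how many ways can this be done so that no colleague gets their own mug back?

Count assignments avoiding every fixed point. For any j of the 8 colleagues fixed to their own mug, the other 8−j can be arranged in (8−j)! ways.
By inclusion–exclusion this is Σ_{j=0}^{8} (−1)^j C(8,j)·(8−j)!.
Computing: 40320 − 40320 + 20160 − 6720 + 1680 − 336 + 56 − 8 + 1 = 14833.

14833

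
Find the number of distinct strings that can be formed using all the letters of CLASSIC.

The 7 letters of CLASSIC have repeats: C appearing twice and S appearing twice.
So there are 7! / (2!·2!) = 1260 distinguishable arrangements.

1260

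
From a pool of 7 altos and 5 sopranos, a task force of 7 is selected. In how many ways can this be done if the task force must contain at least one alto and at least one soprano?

Unrestricted: C(12,7) = 792 ways to pick any 7 of the 12.
Selections missing a whole group: no altos → C(5,7) = 0; no sopranos → C(7,7) = 1.
Both groups omitted at once is impossible, so 792 − 1 = 791.

791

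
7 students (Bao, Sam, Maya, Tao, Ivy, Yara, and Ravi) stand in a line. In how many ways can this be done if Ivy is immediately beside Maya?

1440

Glue Ivy and Maya into one block (2 internal orders), leaving 6 units to arrange in a row.
So the count is 2·(6)! = 1440.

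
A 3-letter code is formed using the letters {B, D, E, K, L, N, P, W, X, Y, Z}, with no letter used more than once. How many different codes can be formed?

990

This is a permutation of 3 out of 11: P(11,3) = 11!/8!.
That product is 11 × 10 × 9 = 990.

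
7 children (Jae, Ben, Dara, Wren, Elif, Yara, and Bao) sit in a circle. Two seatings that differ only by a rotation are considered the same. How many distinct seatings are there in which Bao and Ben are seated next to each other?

Glue Bao and Ben into a block (2 internal orders). Seating 6 units around a circle gives (5)! arrangements.
So 2 × (5)! = 2 × 120 = 240.

240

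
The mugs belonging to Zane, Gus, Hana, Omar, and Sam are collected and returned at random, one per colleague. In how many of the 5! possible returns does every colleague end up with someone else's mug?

This is the derangement count D_5: permutations of 5 items with no fixed point.
By inclusion–exclusion this is Σ_{j=0}^{5} (−1)^j C(5,j)·(5−j)!.
Computing: 120 − 120 + 60 − 20 + 5 − 1 = 44.

44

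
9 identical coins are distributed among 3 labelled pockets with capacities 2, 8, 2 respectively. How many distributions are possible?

Without the upper bounds there are C(11,2) = 55 ways to split 9 among 3 pockets.
Subtract solutions that violate a single cap (substitute x_i' = x_i − (cap_i+1)): x_1 ≥ 3 gives C(8,2) = 28; x_2 ≥ 9 gives C(2,2) = 1; x_3 ≥ 3 gives C(8,2) = 28. Together 57.
Add back pairs where two caps are both exceeded: 0 + 10 + 0 = 10.
By inclusion–exclusion the count is 55 − 57 + 10 = 8.

8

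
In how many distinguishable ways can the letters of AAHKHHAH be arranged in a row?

280

AAHKHHAH has 8 letters with A appearing 3 times and H appearing 4 times.
The number of distinct arrangements is 8!/(4!·3!) = 40320/144 = 280.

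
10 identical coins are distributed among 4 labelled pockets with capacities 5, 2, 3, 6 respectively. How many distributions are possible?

Without the upper bounds there are C(13,3) = 286 ways to split 10 among 4 pockets.
Subtract solutions that violate a single cap (substitute x_i' = x_i − (cap_i+1)): x_1 ≥ 6 gives C(7,3) = 35; x_2 ≥ 3 gives C(10,3) = 120; x_3 ≥ 4 gives C(9,3) = 84; x_4 ≥ 7 gives C(6,3) = 20. Together 259.
Add back pairs where two caps are both exceeded: 4 + 1 + 0 + 20 + 1 + 0 = 26.
By inclusion–exclusion the count is 286 − 259 + 26 = 53.

53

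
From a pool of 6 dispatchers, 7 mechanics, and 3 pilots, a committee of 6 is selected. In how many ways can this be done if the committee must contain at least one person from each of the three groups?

With no constraint there are C(16,6) = 8008 possible selections.
Selections missing a whole group: no dispatchers → C(10,6) = 210; no mechanics → C(9,6) = 84; no pilots → C(13,6) = 1716.
Add back selections omitting two groups (i.e. drawn from a single group): C(6,6) + C(7,6) + C(3,6) = 8.
By inclusion–exclusion: 8008 − 2010 + 8 = 6006.

6006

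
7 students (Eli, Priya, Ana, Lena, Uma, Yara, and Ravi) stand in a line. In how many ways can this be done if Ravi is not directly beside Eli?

There are 7! = 5040 arrangements in all. If Ravi and Eli are adjacent, merging them into one block gives 2·(6)! = 1440 arrangements.
Complementary counting: 5040 − 1440 = 3600.

3600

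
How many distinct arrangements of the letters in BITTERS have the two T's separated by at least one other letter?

1800

Total arrangements of BITTERS: 7!/(2!) = 2520.
Arrangements with the T's together: treat TT as one letter, giving (6)! = 720.
Hence 2520 − 720 = 1800.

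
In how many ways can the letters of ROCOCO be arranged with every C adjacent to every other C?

Treat the 2 copies of C as a single block. The multiset to arrange is then {CC, O, O, O, R}, 5 items in all.
That gives (5)!/(3!) = 20 arrangements.

20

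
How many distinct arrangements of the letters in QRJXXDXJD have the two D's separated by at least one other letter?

11760

There are 9!/(3!·2!·2!) = 15120 arrangements of QRJXXDXJD in total.
Arrangements with the D's together: treat DD as one letter, giving (8)!/(3!·2!) = 3360.
Subtracting, 15120 − 3360 = 11760 arrangements keep the D's apart.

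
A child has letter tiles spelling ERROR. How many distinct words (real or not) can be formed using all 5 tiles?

Letter multiplicities in ERROR: E×1, O×1, R×3.
Dividing 5! = 120 by 3! = 6 for the repeated letters gives 20.

20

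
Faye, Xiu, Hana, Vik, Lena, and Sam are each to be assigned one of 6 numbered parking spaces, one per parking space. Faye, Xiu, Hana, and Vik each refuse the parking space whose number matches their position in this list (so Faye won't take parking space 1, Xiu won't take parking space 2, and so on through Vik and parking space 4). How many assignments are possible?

Let Aᵢ (for 1 ≤ i ≤ 4) be the placements that put person i in their forbidden parking space. Any j of these fix j positions, leaving (6−j)! ways to fill the rest, and there are C(4,j) ways to pick which j.
By inclusion–exclusion, the number of valid placements is Σ_{j=0}^{4} (−1)^j C(4,j)·(6−j)!.
Computing: 720 − 480 + 144 − 24 + 2 = 362.

362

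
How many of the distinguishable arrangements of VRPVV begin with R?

With the first slot taken by R, it remains to arrange the other 4 letters (VPVV).
Those 4 letters have V appearing 3 times, giving (4)!/(3!) = 4.

4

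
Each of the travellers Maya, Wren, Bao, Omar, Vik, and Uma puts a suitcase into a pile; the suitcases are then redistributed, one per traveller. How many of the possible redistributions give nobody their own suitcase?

Let Aᵢ be the assignments in which traveller i gets their own suitcase. We want the size of the complement of A₁∪…∪A_6.
By inclusion–exclusion this is Σ_{j=0}^{6} (−1)^j C(6,j)·(6−j)!.
Computing: 720 − 720 + 360 − 120 + 30 − 6 + 1 = 265.

265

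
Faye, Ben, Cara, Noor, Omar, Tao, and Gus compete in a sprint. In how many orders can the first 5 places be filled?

2520

This is an ordered selection of 5 from 7: P(7,5).
That gives 7 × 6 × 5 × 4 × 3 = 2520.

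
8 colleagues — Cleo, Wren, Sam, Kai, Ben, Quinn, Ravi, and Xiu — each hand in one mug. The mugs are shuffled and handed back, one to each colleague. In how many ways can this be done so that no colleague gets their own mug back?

This is the derangement count D_8: permutations of 8 items with no fixed point.
By inclusion–exclusion this is Σ_{j=0}^{8} (−1)^j C(8,j)·(8−j)!.
Computing: 40320 − 40320 + 20160 − 6720 + 1680 − 336 + 56 − 8 + 1 = 14833.

14833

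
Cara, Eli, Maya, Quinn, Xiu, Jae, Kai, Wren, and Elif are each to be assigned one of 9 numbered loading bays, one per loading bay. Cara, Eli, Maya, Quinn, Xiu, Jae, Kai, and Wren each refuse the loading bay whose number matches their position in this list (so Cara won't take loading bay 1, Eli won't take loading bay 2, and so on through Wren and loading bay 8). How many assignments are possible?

Let Aᵢ (for 1 ≤ i ≤ 8) be the placements that put person i in their forbidden loading bay. Any j of these fix j positions, leaving (9−j)! ways to fill the rest, and there are C(8,j) ways to pick which j.
By inclusion–exclusion, the number of valid placements is Σ_{j=0}^{8} (−1)^j C(8,j)·(9−j)!.
Computing: 362880 − 322560 + 141120 − 40320 + 8400 − 1344 + 168 − 16 + 1 = 148329.

148329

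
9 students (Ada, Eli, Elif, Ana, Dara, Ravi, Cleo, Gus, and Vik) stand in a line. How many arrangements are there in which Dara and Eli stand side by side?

80640

Treat {Dara, Eli} as a single unit. There are 8 units to order, and the pair itself can be ordered 2 ways.
So the count is 2·(8)! = 80640.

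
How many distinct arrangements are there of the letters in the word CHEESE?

CHEESE has 6 letters with E appearing 3 times.
The number of distinct arrangements is 6!/(3!) = 720/6 = 120.

120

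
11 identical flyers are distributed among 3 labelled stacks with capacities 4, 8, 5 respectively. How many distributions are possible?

Ignoring the caps, the number of non-negative solutions to x_1+…+x_3 = 11 is C(13,2) = 78.
Subtract solutions that violate a single cap (substitute x_i' = x_i − (cap_i+1)): x_1 ≥ 5 gives C(8,2) = 28; x_2 ≥ 9 gives C(4,2) = 6; x_3 ≥ 6 gives C(7,2) = 21. Together 55.
Add back pairs where two caps are both exceeded: 0 + 1 + 0 = 1.
By inclusion–exclusion the count is 78 − 55 + 1 = 24.

24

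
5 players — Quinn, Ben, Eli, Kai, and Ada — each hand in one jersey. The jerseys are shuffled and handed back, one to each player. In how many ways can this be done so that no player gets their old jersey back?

44

Count assignments avoiding every fixed point. For any j of the 5 players fixed to their old jersey, the other 5−j can be arranged in (5−j)! ways.
By inclusion–exclusion this is Σ_{j=0}^{5} (−1)^j C(5,j)·(5−j)!.
Computing: 120 − 120 + 60 − 20 + 5 − 1 = 44.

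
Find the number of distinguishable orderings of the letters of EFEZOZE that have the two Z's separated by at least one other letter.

300

There are 7!/(3!·2!) = 420 arrangements of EFEZOZE in total.
If the two Z's are adjacent, glue them into one block, leaving 6 items to arrange: (6)!/(3!) = 120 ways.
Hence 420 − 120 = 300.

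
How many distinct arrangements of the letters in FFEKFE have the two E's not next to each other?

40

Total arrangements of FFEKFE: 6!/(3!·2!) = 60.
If the two E's are adjacent, glue them into one block, leaving 5 items to arrange: (5)!/(3!) = 20 ways.
Hence 60 − 20 = 40.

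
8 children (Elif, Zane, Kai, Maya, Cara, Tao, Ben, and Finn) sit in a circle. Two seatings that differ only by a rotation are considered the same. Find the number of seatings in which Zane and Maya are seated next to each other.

1440

Glue Zane and Maya into a block (2 internal orders). Seating 7 units around a circle gives (6)! arrangements.
So 2 × (6)! = 2 × 720 = 1440.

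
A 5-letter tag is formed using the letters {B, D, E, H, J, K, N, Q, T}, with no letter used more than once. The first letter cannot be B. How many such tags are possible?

The first letter has 9−1 = 8 choices (anything except B).
The remaining 4 letters are filled from the other 8 symbols without repetition: 8 × 7 × 6 × 5 = 1680.
Total: 8 × 1680 = 13440.

13440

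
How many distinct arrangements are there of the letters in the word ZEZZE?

10

Letter multiplicities in ZEZZE: E×2, Z×3.
Dividing 5! = 120 by 3!·2! = 12 for the repeated letters gives 10.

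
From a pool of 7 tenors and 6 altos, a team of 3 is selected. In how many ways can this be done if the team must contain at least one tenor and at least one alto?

Unrestricted: C(13,3) = 286 ways to pick any 3 of the 13.
Subtract selections that omit an entire group: no tenors → C(6,3) = 20; no altos → C(7,3) = 35.
Both groups omitted at once is impossible, so 286 − 55 = 231.

231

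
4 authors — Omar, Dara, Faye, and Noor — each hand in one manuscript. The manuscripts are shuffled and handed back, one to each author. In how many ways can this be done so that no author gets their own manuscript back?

This is the derangement count D_4: permutations of 4 items with no fixed point.
By inclusion–exclusion this is Σ_{j=0}^{4} (−1)^j C(4,j)·(4−j)!.
Computing: 24 − 24 + 12 − 4 + 1 = 9.

9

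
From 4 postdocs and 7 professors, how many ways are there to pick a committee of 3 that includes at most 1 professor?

Split by how many professors are chosen (0 through 1).
Sum: C(7,0)·C(4,3) + C(7,1)·C(4,2) = 4 + 42 = 46.

46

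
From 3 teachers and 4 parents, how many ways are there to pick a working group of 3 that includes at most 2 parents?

31

Split by how many parents are chosen (0 through 2).
Sum: C(4,0)·C(3,3) + C(4,1)·C(3,2) + C(4,2)·C(3,1) = 1 + 12 + 18 = 31.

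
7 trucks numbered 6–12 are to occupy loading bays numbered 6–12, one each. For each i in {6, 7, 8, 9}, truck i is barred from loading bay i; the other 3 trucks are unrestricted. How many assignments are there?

Let Aᵢ (for 6 ≤ i ≤ 9) be the placements that put truck i in its forbidden loading bay. Any j of these fix j positions, leaving (7−j)! ways to fill the rest, and there are C(4,j) ways to pick which j.
By inclusion–exclusion, the number of valid placements is Σ_{j=0}^{4} (−1)^j C(4,j)·(7−j)!.
Computing: 5040 − 2880 + 720 − 96 + 6 = 2790.

2790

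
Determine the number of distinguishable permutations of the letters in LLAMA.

30

LLAMA has 5 letters with A appearing twice and L appearing twice.
Dividing 5! = 120 by 2!·2! = 4 for the repeated letters gives 30.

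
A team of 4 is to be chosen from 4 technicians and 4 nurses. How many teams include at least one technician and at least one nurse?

68

With no constraint there are C(8,4) = 70 possible selections.
Selections missing a whole group: no technicians → C(4,4) = 1; no nurses → C(4,4) = 1.
Both groups omitted at once is impossible, so 70 − 2 = 68.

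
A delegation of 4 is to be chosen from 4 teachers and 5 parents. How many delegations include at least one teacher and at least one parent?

Unrestricted: C(9,4) = 126 ways to pick any 4 of the 9.
Subtract selections that omit an entire group: no teachers → C(5,4) = 5; no parents → C(4,4) = 1.
Both groups omitted at once is impossible, so 126 − 6 = 120.

120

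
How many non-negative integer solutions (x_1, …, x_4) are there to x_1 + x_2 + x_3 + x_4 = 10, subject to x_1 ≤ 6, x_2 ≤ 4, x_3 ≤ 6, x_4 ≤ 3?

By stars and bars, unrestricted non-negative solutions to x_1+…+x_4 = 10 number C(10+3,3) = 286.
Subtract solutions that violate a single cap (substitute x_i' = x_i − (cap_i+1)): x_1 ≥ 7 gives C(6,3) = 20; x_2 ≥ 5 gives C(8,3) = 56; x_3 ≥ 7 gives C(6,3) = 20; x_4 ≥ 4 gives C(9,3) = 84. Together 180.
Add back pairs where two caps are both exceeded: 0 + 0 + 0 + 0 + 4 + 0 = 4.
By inclusion–exclusion the count is 286 − 180 + 4 = 110.

110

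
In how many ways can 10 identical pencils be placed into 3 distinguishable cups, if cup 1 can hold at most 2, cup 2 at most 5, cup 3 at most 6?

By stars and bars, unrestricted non-negative solutions to x_1+…+x_3 = 10 number C(10+2,2) = 66.
Subtract solutions that violate a single cap (substitute x_i' = x_i − (cap_i+1)): x_1 ≥ 3 gives C(9,2) = 36; x_2 ≥ 6 gives C(6,2) = 15; x_3 ≥ 7 gives C(5,2) = 10. Together 61.
Add back pairs where two caps are both exceeded: 3 + 1 + 0 = 4.
By inclusion–exclusion the count is 66 − 61 + 4 = 9.

9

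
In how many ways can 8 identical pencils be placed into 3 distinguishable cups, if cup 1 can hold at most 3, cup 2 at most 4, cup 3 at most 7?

Ignoring the caps, the number of non-negative solutions to x_1+…+x_3 = 8 is C(10,2) = 45.
Subtract solutions that violate a single cap (substitute x_i' = x_i − (cap_i+1)): x_1 ≥ 4 gives C(6,2) = 15; x_2 ≥ 5 gives C(5,2) = 10; x_3 ≥ 8 gives C(2,2) = 1. Together 26.
No two caps can be exceeded simultaneously, so the pair terms are all 0.
By inclusion–exclusion the count is 45 − 26 + 0 = 19.

19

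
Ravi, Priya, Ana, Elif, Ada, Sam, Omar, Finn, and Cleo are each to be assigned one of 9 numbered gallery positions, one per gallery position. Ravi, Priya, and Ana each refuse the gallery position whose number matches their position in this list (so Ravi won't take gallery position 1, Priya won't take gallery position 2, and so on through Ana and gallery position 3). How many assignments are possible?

Let Aᵢ (for i ∈ {1, 2, 3}) be the placements that put person i in their forbidden gallery position. Any j of these fix j positions, leaving (9−j)! ways to fill the rest, and there are C(3,j) ways to pick which j.
By inclusion–exclusion, the number of valid placements is Σ_{j=0}^{3} (−1)^j C(3,j)·(9−j)!.
Computing: 362880 − 120960 + 15120 − 720 = 256320.

256320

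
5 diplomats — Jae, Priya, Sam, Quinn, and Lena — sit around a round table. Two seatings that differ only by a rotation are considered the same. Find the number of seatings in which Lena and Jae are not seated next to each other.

12

All circular seatings of 5 people number (4)! = 24.
Seatings with Lena beside Jae: treat them as a block with 2 internal orders, giving 2 × (3)! = 12.
Subtracting, 24 − 12 = 12.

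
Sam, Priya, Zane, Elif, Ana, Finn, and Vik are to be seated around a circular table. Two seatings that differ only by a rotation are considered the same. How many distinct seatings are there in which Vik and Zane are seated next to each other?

240

Glue Vik and Zane into a block (2 internal orders). Seating 6 units around a circle gives (5)! arrangements.
So 2 × (5)! = 2 × 120 = 240.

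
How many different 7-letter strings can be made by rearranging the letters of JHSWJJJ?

JHSWJJJ has 7 letters with J appearing 4 times.
Dividing 7! = 5040 by 4! = 24 for the repeated letters gives 210.

210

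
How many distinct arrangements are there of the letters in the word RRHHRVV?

The 7 letters of RRHHRVV have repeats: H appearing twice, R appearing 3 times, and V appearing twice.
Dividing 7! = 5040 by 3!·2!·2! = 24 for the repeated letters gives 210.

210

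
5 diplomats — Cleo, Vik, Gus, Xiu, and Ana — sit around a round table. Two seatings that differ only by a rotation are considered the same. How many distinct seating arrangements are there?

Fix one person's seat to break rotational symmetry; the remaining 4 people can be arranged in (4)! = 24 ways.

24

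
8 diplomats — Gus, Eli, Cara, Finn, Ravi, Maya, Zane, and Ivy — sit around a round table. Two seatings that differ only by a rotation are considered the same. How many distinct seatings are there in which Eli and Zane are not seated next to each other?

Without the restriction there are (7)! = 5040 seatings.
Those with Eli next to Zane: fuse the pair into one unit and seat 7 units around a circle — 2·(6)! = 1440.
Subtracting, 5040 − 1440 = 3600.

3600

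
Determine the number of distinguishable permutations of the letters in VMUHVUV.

420

The 7 letters of VMUHVUV have repeats: U appearing twice and V appearing 3 times.
The number of distinct arrangements is 7!/(3!·2!) = 5040/12 = 420.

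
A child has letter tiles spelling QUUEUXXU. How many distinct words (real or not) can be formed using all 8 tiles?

840

Letter multiplicities in QUUEUXXU: E×1, Q×1, U×4, X×2.
Dividing 8! = 40320 by 4!·2! = 48 for the repeated letters gives 840.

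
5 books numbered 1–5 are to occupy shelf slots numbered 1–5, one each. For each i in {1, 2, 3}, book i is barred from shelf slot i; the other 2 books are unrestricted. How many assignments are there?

Let Aᵢ (for i ∈ {1, 2, 3}) be the placements that put book i in its forbidden shelf slot. Any j of these fix j positions, leaving (5−j)! ways to fill the rest, and there are C(3,j) ways to pick which j.
By inclusion–exclusion, the number of valid placements is Σ_{j=0}^{3} (−1)^j C(3,j)·(5−j)!.
Computing: 120 − 72 + 18 − 2 = 64.

64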